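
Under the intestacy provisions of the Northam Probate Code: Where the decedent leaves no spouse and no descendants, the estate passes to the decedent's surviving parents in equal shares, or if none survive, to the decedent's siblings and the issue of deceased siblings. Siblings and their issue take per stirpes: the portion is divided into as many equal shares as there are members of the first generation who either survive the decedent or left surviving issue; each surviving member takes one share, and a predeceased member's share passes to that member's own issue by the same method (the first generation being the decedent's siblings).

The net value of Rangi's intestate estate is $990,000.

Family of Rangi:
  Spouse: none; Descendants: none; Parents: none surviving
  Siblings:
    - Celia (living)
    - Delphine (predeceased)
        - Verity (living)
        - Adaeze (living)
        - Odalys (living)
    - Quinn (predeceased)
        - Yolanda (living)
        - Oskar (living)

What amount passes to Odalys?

The entire $990,000 passes to the siblings and their issue.
That amount ($990,000) is divided into 3 shares of $330,000: Celia takes $330,000; Delphine's $330,000 share passes to Delphine's issue; Quinn's $330,000 share passes to Quinn's issue.
Delphine's share ($330,000) is divided into 3 shares of $110,000: Verity, Adaeze, and Odalys each take $110,000.
Quinn's share ($330,000) is divided into 2 shares of $165,000: Yolanda and Oskar each take $165,000.

Odalys receives $110,000.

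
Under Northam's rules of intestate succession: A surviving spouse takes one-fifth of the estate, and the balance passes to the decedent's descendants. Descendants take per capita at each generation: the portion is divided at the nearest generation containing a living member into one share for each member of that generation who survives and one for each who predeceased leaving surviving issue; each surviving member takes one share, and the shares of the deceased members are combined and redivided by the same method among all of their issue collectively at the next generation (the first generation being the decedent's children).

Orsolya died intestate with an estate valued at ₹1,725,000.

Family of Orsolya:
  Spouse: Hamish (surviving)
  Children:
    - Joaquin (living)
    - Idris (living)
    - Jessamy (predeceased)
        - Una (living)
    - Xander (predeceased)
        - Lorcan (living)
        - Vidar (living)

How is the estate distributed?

Hamish: ₹345,000; Joaquin: ₹345,000; Idris: ₹345,000; Una: ₹230,000; Lorcan: ₹230,000; Vidar: ₹230,000

Hamish takes one-fifth of ₹1,725,000 = ₹345,000. The remaining ₹1,380,000 passes to the descendants.
The descendants' portion (₹1,380,000) is divided at the children's generation into 4 shares of ₹345,000. Joaquin and Idris each take ₹345,000. The 2 shares of the deceased (Jessamy and Xander) are combined into a pool of ₹690,000.
That pool (₹690,000) is divided at the grandchildren's generation equally among Una, Lorcan, and Vidar: ₹230,000 each.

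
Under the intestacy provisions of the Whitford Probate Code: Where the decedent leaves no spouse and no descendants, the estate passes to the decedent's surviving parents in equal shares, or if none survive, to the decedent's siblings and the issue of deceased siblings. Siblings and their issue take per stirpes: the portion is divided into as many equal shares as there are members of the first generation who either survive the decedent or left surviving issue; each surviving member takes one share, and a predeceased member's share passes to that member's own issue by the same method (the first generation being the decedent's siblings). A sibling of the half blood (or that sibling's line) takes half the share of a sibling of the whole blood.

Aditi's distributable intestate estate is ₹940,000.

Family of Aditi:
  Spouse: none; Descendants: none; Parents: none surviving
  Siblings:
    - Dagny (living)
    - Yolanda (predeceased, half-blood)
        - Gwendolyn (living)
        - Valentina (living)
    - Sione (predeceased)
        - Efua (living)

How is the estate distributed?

The entire ₹940,000 passes to the siblings and their issue.
Counting each half-blood sibling's line as half a unit, there are 5/2 units in ₹940,000, so one unit is ₹376,000. Whole-blood lines (Dagny and Sione) take ₹376,000 each; half-blood lines (Yolanda) take ₹188,000 each.
Yolanda's share (₹188,000) is divided into 2 shares of ₹94,000: Gwendolyn and Valentina each take ₹94,000.
Sione's share (₹376,000) passes entirely to Efua.

Dagny: ₹376,000; Gwendolyn: ₹94,000; Valentina: ₹94,000; Efua: ₹376,000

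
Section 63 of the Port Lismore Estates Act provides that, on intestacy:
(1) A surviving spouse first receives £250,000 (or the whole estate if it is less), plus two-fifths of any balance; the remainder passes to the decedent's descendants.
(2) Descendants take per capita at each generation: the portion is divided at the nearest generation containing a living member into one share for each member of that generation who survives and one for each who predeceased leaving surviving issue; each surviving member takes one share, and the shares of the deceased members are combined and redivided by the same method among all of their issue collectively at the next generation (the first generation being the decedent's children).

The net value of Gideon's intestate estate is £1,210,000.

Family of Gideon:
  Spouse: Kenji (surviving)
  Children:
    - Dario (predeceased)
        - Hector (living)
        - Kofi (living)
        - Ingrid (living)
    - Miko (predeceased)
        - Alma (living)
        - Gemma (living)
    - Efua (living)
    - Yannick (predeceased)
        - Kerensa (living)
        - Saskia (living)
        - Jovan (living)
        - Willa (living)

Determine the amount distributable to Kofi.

Kenji first takes £250,000, leaving a balance of £960,000. Kenji then takes two-fifths of the balance (£384,000), for a total of £634,000. The remaining £576,000 passes to the descendants.
The descendants' portion (£576,000) is divided at the children's generation into 4 shares of £144,000. Efua takes £144,000. The 3 shares of the deceased (Dario, Miko, and Yannick) are combined into a pool of £432,000.
That pool (£432,000) is divided at the grandchildren's generation equally among Hector, Kofi, Ingrid, Alma, Gemma, Kerensa, Saskia, Jovan, and Willa: £48,000 each.

Kofi receives £48,000.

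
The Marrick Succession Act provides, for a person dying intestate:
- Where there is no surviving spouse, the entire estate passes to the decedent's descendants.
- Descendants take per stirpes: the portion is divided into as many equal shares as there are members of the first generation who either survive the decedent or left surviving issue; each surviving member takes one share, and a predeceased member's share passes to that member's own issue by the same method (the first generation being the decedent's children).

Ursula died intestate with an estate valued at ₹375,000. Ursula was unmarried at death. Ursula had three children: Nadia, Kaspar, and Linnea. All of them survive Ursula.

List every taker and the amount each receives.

Nadia: ₹125,000; Kaspar: ₹125,000; Linnea: ₹125,000

The entire ₹375,000 passes to the descendants.
That amount (₹375,000) is divided into 3 shares of ₹125,000: Nadia, Kaspar, and Linnea each take ₹125,000.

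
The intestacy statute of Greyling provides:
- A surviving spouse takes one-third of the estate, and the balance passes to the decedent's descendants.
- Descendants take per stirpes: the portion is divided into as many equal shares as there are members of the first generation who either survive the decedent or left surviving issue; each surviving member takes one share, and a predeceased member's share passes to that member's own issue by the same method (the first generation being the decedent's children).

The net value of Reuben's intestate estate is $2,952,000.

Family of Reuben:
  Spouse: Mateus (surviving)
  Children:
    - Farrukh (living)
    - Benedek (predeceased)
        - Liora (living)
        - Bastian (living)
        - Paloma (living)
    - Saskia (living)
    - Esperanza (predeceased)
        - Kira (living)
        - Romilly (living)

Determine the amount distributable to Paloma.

Paloma receives $164,000.

Mateus takes one-third of $2,952,000 = $984,000. The remaining $1,968,000 passes to the descendants.
The descendants' portion ($1,968,000) is divided into 4 shares of $492,000: Farrukh and Saskia each take $492,000; Benedek's $492,000 share passes to Benedek's issue; Esperanza's $492,000 share passes to Esperanza's issue.
Benedek's share ($492,000) is divided into 3 shares of $164,000: Liora, Bastian, and Paloma each take $164,000.
Esperanza's share ($492,000) is divided into 2 shares of $246,000: Kira and Romilly each take $246,000.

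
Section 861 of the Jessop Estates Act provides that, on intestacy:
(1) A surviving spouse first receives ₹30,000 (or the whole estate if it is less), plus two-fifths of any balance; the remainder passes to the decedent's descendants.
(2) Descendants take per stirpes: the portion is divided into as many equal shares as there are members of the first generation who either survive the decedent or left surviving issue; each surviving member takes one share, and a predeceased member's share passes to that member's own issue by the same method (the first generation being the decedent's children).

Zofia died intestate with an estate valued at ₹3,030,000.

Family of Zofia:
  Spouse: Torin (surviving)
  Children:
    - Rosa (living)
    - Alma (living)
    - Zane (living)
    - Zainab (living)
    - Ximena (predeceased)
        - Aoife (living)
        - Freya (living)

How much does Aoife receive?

Torin first takes ₹30,000, leaving a balance of ₹3,000,000. Torin then takes two-fifths of the balance (₹1,200,000), for a total of ₹1,230,000. The remaining ₹1,800,000 passes to the descendants.
The descendants' portion (₹1,800,000) is divided into 5 shares of ₹360,000: Rosa, Alma, Zane, and Zainab each take ₹360,000; Ximena's ₹360,000 share passes to Ximena's issue.
Ximena's share (₹360,000) is divided into 2 shares of ₹180,000: Aoife and Freya each take ₹180,000.

Aoife receives ₹180,000.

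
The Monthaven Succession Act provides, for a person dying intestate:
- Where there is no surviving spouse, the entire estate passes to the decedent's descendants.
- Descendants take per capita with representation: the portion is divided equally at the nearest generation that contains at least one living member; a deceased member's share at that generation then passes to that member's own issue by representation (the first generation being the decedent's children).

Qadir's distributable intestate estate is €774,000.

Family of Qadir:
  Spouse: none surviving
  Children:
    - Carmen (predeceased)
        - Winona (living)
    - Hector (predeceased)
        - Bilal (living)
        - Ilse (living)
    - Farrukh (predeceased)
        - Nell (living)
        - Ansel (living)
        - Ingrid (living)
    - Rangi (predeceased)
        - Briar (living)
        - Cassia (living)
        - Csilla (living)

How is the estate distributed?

Winona: €86,000; Bilal: €86,000; Ilse: €86,000; Nell: €86,000; Ansel: €86,000; Ingrid: €86,000; Briar: €86,000; Cassia: €86,000; Csilla: €86,000

The entire €774,000 passes to the descendants.
No child survives, so the initial division is made at the grandchildren's generation.
That amount (€774,000) is divided into 9 shares of €86,000: Winona, Bilal, Ilse, Nell, Ansel, Ingrid, Briar, Cassia, and Csilla each take €86,000.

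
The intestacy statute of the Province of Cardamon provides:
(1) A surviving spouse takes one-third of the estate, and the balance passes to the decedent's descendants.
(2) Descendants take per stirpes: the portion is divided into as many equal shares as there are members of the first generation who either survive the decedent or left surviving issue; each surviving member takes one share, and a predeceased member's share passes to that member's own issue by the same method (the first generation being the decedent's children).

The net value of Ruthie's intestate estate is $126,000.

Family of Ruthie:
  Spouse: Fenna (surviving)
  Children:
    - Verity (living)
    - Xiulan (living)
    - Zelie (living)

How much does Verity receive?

Verity receives $28,000.

Fenna takes one-third of $126,000 = $42,000. The remaining $84,000 passes to the descendants.
The descendants' portion ($84,000) is divided into 3 shares of $28,000: Verity, Xiulan, and Zelie each take $28,000.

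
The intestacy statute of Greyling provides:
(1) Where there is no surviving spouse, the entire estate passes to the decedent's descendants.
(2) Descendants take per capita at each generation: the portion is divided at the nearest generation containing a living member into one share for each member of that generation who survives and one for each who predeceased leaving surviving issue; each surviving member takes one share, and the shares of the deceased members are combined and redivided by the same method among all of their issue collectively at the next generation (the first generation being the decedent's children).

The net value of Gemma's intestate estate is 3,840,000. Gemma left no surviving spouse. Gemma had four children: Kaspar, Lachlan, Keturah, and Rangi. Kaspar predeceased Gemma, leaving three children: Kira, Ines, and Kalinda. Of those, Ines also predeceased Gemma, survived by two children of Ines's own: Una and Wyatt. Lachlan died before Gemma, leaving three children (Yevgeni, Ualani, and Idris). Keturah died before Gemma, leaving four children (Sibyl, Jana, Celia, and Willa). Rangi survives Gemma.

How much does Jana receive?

The entire 3,840,000 passes to the descendants.
That amount (3,840,000) is divided at the children's generation into 4 shares of 960,000. Rangi takes 960,000. The 3 shares of the deceased (Kaspar, Lachlan, and Keturah) are combined into a pool of 2,880,000.
That pool (2,880,000) is divided at the grandchildren's generation into 10 shares of 288,000. Kira, Kalinda, Yevgeni, Ualani, Idris, Sibyl, Jana, Celia, and Willa each take 288,000. The remaining share for the deceased Ines (288,000) is carried to the next generation.
That pool (288,000) is divided at the great-grandchildren's generation equally among Una and Wyatt: 144,000 each.

Jana receives 288,000.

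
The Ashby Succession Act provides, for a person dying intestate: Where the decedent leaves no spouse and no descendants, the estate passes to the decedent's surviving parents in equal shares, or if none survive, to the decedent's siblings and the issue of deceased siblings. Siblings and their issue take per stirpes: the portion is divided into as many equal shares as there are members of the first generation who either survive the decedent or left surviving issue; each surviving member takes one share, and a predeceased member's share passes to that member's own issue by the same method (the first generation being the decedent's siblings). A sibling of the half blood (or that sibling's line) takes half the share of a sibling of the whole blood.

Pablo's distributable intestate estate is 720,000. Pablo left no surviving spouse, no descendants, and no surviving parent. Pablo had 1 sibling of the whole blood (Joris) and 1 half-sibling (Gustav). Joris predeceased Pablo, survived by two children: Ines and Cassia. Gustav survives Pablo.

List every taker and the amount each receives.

Gustav: 240,000; Ines: 240,000; Cassia: 240,000

The entire 720,000 passes to the siblings and their issue.
Counting each half-blood sibling's line as half a unit, there are 3/2 units in 720,000, so one unit is 480,000. Whole-blood lines (Joris) take 480,000 each; half-blood lines (Gustav) take 240,000 each.
Joris's share (480,000) is divided into 2 shares of 240,000: Ines and Cassia each take 240,000.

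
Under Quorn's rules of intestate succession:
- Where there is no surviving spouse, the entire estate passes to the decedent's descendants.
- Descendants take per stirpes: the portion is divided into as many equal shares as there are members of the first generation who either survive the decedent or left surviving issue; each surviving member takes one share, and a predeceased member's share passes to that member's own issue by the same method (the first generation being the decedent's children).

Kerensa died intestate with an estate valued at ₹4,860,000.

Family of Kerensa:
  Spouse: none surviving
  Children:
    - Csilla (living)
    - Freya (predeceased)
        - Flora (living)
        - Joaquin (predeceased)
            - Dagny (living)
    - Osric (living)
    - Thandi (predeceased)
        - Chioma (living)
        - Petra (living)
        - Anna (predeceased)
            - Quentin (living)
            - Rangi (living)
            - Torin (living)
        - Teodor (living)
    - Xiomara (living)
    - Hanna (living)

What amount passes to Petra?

Petra receives ₹202,500.

The entire ₹4,860,000 passes to the descendants.
That amount (₹4,860,000) is divided into 6 shares of ₹810,000: Csilla, Osric, Xiomara, and Hanna each take ₹810,000; Freya's ₹810,000 share passes to Freya's issue; Thandi's ₹810,000 share passes to Thandi's issue.
Freya's share (₹810,000) is divided into 2 shares of ₹405,000: Flora takes ₹405,000; Joaquin's ₹405,000 share passes to Joaquin's issue.
Joaquin's share (₹405,000) passes entirely to Dagny.
Thandi's share (₹810,000) is divided into 4 shares of ₹202,500: Chioma, Petra, and Teodor each take ₹202,500; Anna's ₹202,500 share passes to Anna's issue.
Anna's share (₹202,500) is divided into 3 shares of ₹67,500: Quentin, Rangi, and Torin each take ₹67,500.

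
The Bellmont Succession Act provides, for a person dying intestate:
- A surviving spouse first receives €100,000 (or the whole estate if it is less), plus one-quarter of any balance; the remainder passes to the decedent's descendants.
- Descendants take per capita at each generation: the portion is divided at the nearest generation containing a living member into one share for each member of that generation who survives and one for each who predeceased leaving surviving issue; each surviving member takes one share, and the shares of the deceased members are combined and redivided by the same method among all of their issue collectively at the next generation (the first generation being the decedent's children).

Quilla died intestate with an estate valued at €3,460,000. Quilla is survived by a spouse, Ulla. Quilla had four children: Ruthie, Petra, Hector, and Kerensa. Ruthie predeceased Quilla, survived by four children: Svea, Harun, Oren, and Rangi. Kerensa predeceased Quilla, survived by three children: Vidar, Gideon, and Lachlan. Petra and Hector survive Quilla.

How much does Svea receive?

Svea receives €180,000.

Ulla first takes €100,000, leaving a balance of €3,360,000. Ulla then takes one-quarter of the balance (€840,000), for a total of €940,000. The remaining €2,520,000 passes to the descendants.
The descendants' portion (€2,520,000) is divided at the children's generation into 4 shares of €630,000. Petra and Hector each take €630,000. The 2 shares of the deceased (Ruthie and Kerensa) are combined into a pool of €1,260,000.
That pool (€1,260,000) is divided at the grandchildren's generation equally among Svea, Harun, Oren, Rangi, Vidar, Gideon, and Lachlan: €180,000 each.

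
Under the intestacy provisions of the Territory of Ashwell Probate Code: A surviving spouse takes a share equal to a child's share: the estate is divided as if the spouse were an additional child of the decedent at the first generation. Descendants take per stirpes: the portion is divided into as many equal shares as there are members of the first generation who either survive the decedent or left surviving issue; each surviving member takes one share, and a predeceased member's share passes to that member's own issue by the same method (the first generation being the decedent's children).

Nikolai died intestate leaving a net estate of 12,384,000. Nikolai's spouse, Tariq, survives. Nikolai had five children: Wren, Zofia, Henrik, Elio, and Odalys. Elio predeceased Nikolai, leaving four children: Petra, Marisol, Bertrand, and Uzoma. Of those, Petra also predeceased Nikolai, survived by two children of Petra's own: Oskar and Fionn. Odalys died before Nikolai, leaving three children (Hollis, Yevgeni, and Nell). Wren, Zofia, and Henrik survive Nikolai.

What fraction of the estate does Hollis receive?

Hollis receives 1/18 of the estate.

The spouse counts as an additional share at the children's level, so there are 6 primary shares of 2,064,000. Tariq takes one such share (2,064,000).
The children's combined portion (10,320,000) is divided into 5 shares of 2,064,000: Wren, Zofia, and Henrik each take 2,064,000; Elio's 2,064,000 share passes to Elio's issue; Odalys's 2,064,000 share passes to Odalys's issue.
Elio's share (2,064,000) is divided into 4 shares of 516,000: Marisol, Bertrand, and Uzoma each take 516,000; Petra's 516,000 share passes to Petra's issue.
Petra's share (516,000) is divided into 2 shares of 258,000: Oskar and Fionn each take 258,000.
Odalys's share (2,064,000) is divided into 3 shares of 688,000: Hollis, Yevgeni, and Nell each take 688,000.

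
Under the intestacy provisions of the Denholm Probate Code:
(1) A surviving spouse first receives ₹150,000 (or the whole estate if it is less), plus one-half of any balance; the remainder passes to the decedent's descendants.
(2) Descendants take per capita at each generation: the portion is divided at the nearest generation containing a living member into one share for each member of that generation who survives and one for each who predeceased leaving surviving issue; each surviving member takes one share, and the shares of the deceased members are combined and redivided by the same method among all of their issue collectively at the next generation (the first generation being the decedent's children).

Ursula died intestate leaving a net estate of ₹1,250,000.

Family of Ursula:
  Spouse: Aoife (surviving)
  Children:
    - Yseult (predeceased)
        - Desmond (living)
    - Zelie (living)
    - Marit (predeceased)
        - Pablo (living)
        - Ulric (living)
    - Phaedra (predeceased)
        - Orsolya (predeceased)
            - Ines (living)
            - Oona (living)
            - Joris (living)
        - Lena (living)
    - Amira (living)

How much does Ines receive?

Ines receives ₹22,000.

Aoife first takes ₹150,000, leaving a balance of ₹1,100,000. Aoife then takes one-half of the balance (₹550,000), for a total of ₹700,000. The remaining ₹550,000 passes to the descendants.
The descendants' portion (₹550,000) is divided at the children's generation into 5 shares of ₹110,000. Zelie and Amira each take ₹110,000. The 3 shares of the deceased (Yseult, Marit, and Phaedra) are combined into a pool of ₹330,000.
That pool (₹330,000) is divided at the grandchildren's generation into 5 shares of ₹66,000. Desmond, Pablo, Ulric, and Lena each take ₹66,000. The remaining share for the deceased Orsolya (₹66,000) is carried to the next generation.
That pool (₹66,000) is divided at the great-grandchildren's generation equally among Ines, Oona, and Joris: ₹22,000 each.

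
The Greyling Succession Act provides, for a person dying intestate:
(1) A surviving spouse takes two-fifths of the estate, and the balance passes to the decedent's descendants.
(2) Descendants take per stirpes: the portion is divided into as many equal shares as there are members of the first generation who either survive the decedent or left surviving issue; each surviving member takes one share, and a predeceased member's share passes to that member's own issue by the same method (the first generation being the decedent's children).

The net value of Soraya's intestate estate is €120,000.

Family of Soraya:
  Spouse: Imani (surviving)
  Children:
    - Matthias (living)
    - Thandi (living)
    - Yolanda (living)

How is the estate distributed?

Imani: €48,000; Matthias: €24,000; Thandi: €24,000; Yolanda: €24,000

Imani takes two-fifths of €120,000 = €48,000. The remaining €72,000 passes to the descendants.
The descendants' portion (€72,000) is divided into 3 shares of €24,000: Matthias, Thandi, and Yolanda each take €24,000.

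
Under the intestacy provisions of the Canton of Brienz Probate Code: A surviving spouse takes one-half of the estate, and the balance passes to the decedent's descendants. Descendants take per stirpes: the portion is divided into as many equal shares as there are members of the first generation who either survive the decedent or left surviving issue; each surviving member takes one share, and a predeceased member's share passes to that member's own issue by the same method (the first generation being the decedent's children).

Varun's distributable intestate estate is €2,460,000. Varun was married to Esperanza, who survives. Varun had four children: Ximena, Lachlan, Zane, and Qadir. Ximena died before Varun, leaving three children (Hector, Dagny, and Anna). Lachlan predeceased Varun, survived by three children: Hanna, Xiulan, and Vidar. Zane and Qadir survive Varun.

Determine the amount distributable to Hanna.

Hanna receives €102,500.

Esperanza takes one-half of €2,460,000 = €1,230,000. The remaining €1,230,000 passes to the descendants.
The descendants' portion (€1,230,000) is divided into 4 shares of €307,500: Zane and Qadir each take €307,500; Ximena's €307,500 share passes to Ximena's issue; Lachlan's €307,500 share passes to Lachlan's issue.
Ximena's share (€307,500) is divided into 3 shares of €102,500: Hector, Dagny, and Anna each take €102,500.
Lachlan's share (€307,500) is divided into 3 shares of €102,500: Hanna, Xiulan, and Vidar each take €102,500.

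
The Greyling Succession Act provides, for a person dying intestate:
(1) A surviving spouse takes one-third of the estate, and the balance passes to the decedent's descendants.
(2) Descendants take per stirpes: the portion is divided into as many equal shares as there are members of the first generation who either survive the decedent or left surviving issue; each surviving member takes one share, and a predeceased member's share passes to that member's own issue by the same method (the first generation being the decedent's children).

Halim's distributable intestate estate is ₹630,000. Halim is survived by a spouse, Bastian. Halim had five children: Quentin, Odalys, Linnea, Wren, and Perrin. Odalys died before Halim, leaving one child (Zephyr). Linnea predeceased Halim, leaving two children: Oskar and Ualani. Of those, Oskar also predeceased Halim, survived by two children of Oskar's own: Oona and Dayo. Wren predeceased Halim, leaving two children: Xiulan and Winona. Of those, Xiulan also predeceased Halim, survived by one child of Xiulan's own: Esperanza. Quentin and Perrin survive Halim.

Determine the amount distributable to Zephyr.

Zephyr receives ₹84,000.

Bastian takes one-third of ₹630,000 = ₹210,000. The remaining ₹420,000 passes to the descendants.
The descendants' portion (₹420,000) is divided into 5 shares of ₹84,000: Quentin and Perrin each take ₹84,000; Odalys's ₹84,000 share passes to Odalys's issue; Linnea's ₹84,000 share passes to Linnea's issue; Wren's ₹84,000 share passes to Wren's issue.
Odalys's share (₹84,000) passes entirely to Zephyr.
Linnea's share (₹84,000) is divided into 2 shares of ₹42,000: Ualani takes ₹42,000; Oskar's ₹42,000 share passes to Oskar's issue.
Oskar's share (₹42,000) is divided into 2 shares of ₹21,000: Oona and Dayo each take ₹21,000.
Wren's share (₹84,000) is divided into 2 shares of ₹42,000: Winona takes ₹42,000; Xiulan's ₹42,000 share passes to Xiulan's issue.
Xiulan's share (₹42,000) passes entirely to Esperanza.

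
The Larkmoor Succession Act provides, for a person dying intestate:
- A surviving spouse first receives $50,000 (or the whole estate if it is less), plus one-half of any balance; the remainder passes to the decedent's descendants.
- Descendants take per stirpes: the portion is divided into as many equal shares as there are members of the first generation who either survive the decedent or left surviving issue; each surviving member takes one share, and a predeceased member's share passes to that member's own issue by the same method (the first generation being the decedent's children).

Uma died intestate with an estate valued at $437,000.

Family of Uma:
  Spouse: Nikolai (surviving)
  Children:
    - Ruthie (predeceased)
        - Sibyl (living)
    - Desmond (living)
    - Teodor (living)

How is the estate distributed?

Nikolai: $243,500; Sibyl: $64,500; Desmond: $64,500; Teodor: $64,500

Nikolai first takes $50,000, leaving a balance of $387,000. Nikolai then takes one-half of the balance ($193,500), for a total of $243,500. The remaining $193,500 passes to the descendants.
The descendants' portion ($193,500) is divided into 3 shares of $64,500: Desmond and Teodor each take $64,500; Ruthie's $64,500 share passes to Ruthie's issue.
Ruthie's share ($64,500) passes entirely to Sibyl.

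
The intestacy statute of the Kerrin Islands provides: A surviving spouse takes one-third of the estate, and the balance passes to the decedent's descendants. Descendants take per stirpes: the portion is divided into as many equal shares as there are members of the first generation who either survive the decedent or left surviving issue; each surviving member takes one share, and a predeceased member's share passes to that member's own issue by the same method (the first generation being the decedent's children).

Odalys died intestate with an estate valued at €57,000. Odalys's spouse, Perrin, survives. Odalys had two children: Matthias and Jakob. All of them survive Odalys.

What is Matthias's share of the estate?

Matthias receives €19,000.

Perrin takes one-third of €57,000 = €19,000. The remaining €38,000 passes to the descendants.
The descendants' portion (€38,000) is divided into 2 shares of €19,000: Matthias and Jakob each take €19,000.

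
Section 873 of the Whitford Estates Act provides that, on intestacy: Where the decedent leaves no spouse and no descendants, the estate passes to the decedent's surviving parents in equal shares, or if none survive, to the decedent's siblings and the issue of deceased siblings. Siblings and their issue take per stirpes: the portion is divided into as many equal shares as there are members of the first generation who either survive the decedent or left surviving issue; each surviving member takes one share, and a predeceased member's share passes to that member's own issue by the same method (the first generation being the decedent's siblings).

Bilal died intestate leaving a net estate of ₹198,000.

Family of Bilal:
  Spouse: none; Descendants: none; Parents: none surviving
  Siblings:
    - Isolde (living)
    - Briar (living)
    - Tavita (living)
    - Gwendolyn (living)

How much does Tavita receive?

The entire ₹198,000 passes to the siblings and their issue.
That amount (₹198,000) is divided into 4 shares of ₹49,500: Isolde, Briar, Tavita, and Gwendolyn each take ₹49,500.

Tavita receives ₹49,500.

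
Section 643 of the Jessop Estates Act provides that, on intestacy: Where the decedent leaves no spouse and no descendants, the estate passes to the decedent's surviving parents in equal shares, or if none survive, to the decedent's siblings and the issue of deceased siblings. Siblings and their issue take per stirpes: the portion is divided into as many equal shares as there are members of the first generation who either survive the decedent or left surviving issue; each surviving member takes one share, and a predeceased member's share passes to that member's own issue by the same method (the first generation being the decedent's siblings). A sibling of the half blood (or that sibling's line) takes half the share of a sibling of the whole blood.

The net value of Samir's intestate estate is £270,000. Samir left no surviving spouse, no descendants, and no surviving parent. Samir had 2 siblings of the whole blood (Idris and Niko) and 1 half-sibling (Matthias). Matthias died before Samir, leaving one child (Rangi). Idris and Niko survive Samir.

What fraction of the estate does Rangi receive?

The entire £270,000 passes to the siblings and their issue.
Counting each half-blood sibling's line as half a unit, there are 5/2 units in £270,000, so one unit is £108,000. Whole-blood lines (Idris and Niko) take £108,000 each; half-blood lines (Matthias) take £54,000 each.
Matthias's share (£54,000) passes entirely to Rangi.

Rangi receives 1/5 of the estate.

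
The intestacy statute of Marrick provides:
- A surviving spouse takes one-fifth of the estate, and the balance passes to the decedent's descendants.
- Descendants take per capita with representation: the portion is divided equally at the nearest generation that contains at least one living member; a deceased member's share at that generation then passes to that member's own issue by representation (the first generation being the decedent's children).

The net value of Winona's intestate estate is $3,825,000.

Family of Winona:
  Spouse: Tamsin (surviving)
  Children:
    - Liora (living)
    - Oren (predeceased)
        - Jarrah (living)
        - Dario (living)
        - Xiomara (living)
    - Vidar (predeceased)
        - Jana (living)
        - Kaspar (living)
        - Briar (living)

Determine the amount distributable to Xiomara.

Tamsin takes one-fifth of $3,825,000 = $765,000. The remaining $3,060,000 passes to the descendants.
The descendants' portion ($3,060,000) is divided into 3 shares of $1,020,000: Liora takes $1,020,000; Oren's $1,020,000 share passes to Oren's issue; Vidar's $1,020,000 share passes to Vidar's issue.
Oren's share ($1,020,000) is divided into 3 shares of $340,000: Jarrah, Dario, and Xiomara each take $340,000.
Vidar's share ($1,020,000) is divided into 3 shares of $340,000: Jana, Kaspar, and Briar each take $340,000.

Xiomara receives $340,000.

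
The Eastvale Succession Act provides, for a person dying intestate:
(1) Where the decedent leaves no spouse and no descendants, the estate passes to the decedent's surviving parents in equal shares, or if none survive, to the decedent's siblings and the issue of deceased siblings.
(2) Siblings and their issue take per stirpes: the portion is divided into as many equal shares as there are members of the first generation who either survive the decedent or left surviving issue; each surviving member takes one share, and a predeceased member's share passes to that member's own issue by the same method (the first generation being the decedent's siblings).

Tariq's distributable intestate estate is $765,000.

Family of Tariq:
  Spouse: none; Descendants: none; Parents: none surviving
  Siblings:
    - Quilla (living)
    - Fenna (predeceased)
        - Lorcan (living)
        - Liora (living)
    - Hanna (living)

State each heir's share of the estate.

Quilla: $255,000; Lorcan: $127,500; Liora: $127,500; Hanna: $255,000

The entire $765,000 passes to the siblings and their issue.
That amount ($765,000) is divided into 3 shares of $255,000: Quilla and Hanna each take $255,000; Fenna's $255,000 share passes to Fenna's issue.
Fenna's share ($255,000) is divided into 2 shares of $127,500: Lorcan and Liora each take $127,500.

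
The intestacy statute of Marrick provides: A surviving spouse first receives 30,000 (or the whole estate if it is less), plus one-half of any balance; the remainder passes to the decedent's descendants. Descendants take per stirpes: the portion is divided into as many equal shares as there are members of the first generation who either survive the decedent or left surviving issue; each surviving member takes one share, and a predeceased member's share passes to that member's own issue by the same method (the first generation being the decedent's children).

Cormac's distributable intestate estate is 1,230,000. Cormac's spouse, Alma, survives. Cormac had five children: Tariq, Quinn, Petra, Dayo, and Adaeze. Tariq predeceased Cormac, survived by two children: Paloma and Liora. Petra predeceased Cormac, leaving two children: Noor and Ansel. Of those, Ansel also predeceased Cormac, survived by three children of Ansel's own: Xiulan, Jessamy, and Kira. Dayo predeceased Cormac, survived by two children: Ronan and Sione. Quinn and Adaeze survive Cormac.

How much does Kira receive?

Alma first takes 30,000, leaving a balance of 1,200,000. Alma then takes one-half of the balance (600,000), for a total of 630,000. The remaining 600,000 passes to the descendants.
The descendants' portion (600,000) is divided into 5 shares of 120,000: Quinn and Adaeze each take 120,000; Tariq's 120,000 share passes to Tariq's issue; Petra's 120,000 share passes to Petra's issue; Dayo's 120,000 share passes to Dayo's issue.
Tariq's share (120,000) is divided into 2 shares of 60,000: Paloma and Liora each take 60,000.
Petra's share (120,000) is divided into 2 shares of 60,000: Noor takes 60,000; Ansel's 60,000 share passes to Ansel's issue.
Ansel's share (60,000) is divided into 3 shares of 20,000: Xiulan, Jessamy, and Kira each take 20,000.
Dayo's share (120,000) is divided into 2 shares of 60,000: Ronan and Sione each take 60,000.

Kira receives 20,000.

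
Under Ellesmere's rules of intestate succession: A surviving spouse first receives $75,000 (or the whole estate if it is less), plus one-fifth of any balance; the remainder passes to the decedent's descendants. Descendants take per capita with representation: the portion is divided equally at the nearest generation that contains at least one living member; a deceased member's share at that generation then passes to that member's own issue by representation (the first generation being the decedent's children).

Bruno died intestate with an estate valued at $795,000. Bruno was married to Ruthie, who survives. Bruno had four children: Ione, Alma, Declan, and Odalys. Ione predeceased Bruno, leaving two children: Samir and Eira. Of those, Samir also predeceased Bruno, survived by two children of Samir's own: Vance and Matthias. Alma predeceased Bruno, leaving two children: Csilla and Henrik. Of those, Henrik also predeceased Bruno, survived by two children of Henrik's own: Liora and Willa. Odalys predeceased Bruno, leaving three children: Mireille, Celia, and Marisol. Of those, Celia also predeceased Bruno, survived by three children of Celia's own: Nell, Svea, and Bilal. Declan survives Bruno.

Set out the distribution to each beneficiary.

Ruthie first takes $75,000, leaving a balance of $720,000. Ruthie then takes one-fifth of the balance ($144,000), for a total of $219,000. The remaining $576,000 passes to the descendants.
The descendants' portion ($576,000) is divided into 4 shares of $144,000: Declan takes $144,000; Ione's $144,000 share passes to Ione's issue; Alma's $144,000 share passes to Alma's issue; Odalys's $144,000 share passes to Odalys's issue.
Ione's share ($144,000) is divided into 2 shares of $72,000: Eira takes $72,000; Samir's $72,000 share passes to Samir's issue.
Samir's share ($72,000) is divided into 2 shares of $36,000: Vance and Matthias each take $36,000.
Alma's share ($144,000) is divided into 2 shares of $72,000: Csilla takes $72,000; Henrik's $72,000 share passes to Henrik's issue.
Henrik's share ($72,000) is divided into 2 shares of $36,000: Liora and Willa each take $36,000.
Odalys's share ($144,000) is divided into 3 shares of $48,000: Mireille and Marisol each take $48,000; Celia's $48,000 share passes to Celia's issue.
Celia's share ($48,000) is divided into 3 shares of $16,000: Nell, Svea, and Bilal each take $16,000.

Ruthie: $219,000; Vance: $36,000; Matthias: $36,000; Eira: $72,000; Csilla: $72,000; Liora: $36,000; Willa: $36,000; Declan: $144,000; Mireille: $48,000; Nell: $16,000; Svea: $16,000; Bilal: $16,000; Marisol: $48,000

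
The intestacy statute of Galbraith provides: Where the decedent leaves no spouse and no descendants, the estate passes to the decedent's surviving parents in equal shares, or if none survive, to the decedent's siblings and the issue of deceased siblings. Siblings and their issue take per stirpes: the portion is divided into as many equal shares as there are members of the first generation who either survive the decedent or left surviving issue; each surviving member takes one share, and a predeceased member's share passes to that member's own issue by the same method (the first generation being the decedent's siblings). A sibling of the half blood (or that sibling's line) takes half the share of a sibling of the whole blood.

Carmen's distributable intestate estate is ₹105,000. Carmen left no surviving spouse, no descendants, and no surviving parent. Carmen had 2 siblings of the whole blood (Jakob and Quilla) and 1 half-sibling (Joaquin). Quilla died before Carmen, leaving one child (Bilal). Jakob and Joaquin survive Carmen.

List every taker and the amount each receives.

Jakob: ₹42,000; Bilal: ₹42,000; Joaquin: ₹21,000

The entire ₹105,000 passes to the siblings and their issue.
Counting each half-blood sibling's line as half a unit, there are 5/2 units in ₹105,000, so one unit is ₹42,000. Whole-blood lines (Jakob and Quilla) take ₹42,000 each; half-blood lines (Joaquin) take ₹21,000 each.
Quilla's share (₹42,000) passes entirely to Bilal.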